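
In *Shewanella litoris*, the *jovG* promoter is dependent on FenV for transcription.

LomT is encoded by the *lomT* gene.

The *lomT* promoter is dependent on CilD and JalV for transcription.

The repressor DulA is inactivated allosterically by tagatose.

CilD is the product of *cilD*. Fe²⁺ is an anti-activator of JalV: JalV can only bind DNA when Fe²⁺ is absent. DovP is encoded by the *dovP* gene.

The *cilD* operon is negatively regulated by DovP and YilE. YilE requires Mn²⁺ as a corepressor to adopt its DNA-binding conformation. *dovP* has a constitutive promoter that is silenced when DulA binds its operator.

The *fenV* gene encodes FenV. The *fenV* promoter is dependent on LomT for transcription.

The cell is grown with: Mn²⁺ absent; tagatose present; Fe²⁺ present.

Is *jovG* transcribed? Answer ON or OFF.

Tagatose is present, so DulA is inactive.
With no repressor bound, *dovP* is transcribed.
So DovP is produced and active.
Mn²⁺ is absent, so YilE is inactive.
With repressor DovP bound, *cilD* is not transcribed.
So CilD is not produced.
Fe²⁺ is present, so JalV is inactive.
Required activator CilD is absent, so *lomT* is not transcribed.
So LomT is not produced.
Required activator LomT is absent, so *fenV* is not transcribed.
So FenV is not produced.
Required activator FenV is absent, so *jovG* is not transcribed.

OFF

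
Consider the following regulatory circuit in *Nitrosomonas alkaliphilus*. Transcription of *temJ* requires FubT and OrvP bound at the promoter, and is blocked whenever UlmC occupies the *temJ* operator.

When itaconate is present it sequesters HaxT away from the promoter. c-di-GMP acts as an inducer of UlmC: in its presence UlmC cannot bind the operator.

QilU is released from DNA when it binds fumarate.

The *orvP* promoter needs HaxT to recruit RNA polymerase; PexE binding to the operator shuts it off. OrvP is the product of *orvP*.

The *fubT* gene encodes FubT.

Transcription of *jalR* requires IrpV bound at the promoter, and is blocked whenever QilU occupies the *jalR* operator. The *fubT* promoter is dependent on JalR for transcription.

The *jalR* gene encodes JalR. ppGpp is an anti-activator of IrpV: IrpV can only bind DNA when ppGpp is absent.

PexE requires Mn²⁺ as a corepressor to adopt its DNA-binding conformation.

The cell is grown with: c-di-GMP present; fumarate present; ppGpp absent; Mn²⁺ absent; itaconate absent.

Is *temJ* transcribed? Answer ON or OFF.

ON

Fumarate is present, so QilU is inactive.
ppGpp is absent, so IrpV is active.
No repressor is bound and IrpV is active, so *jalR* is transcribed.
So JalR is produced and active.
No repressor is bound and JalR is active, so *fubT* is transcribed.
So FubT is produced and active.
Itaconate is absent, so HaxT is active.
Mn²⁺ is absent, so PexE is inactive.
No repressor is bound and HaxT is active, so *orvP* is transcribed.
So OrvP is produced and active.
c-di-GMP is present, so UlmC is inactive.
No repressor is bound and FubT and OrvP are active, so *temJ* is transcribed.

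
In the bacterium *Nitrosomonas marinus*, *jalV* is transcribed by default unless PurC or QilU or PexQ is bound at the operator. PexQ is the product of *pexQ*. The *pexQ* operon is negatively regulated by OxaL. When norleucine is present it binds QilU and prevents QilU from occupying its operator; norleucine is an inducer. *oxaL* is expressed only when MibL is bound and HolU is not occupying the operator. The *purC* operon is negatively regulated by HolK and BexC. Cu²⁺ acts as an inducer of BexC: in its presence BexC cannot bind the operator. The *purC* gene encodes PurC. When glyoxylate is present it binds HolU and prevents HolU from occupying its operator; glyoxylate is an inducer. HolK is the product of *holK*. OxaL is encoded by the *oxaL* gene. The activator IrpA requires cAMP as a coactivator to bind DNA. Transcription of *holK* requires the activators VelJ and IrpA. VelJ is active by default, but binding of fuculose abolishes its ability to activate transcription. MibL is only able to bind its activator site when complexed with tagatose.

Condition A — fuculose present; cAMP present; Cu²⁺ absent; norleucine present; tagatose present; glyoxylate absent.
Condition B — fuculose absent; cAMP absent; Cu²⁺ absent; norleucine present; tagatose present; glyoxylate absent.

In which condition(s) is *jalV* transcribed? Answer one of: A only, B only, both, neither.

Condition A:
Fuculose is present, so VelJ is inactive.
cAMP is present, so IrpA is active.
Required activator VelJ is absent, so *holK* is not transcribed.
So HolK is not produced.
Cu²⁺ is absent, so BexC is active.
With repressor BexC bound, *purC* is not transcribed.
So PurC is not produced.
Norleucine is present, so QilU is inactive.
Tagatose is present, so MibL is active.
Glyoxylate is absent, so HolU is active.
With repressor HolU bound, *oxaL* is not transcribed.
So OxaL is not produced.
With no repressor bound, *pexQ* is transcribed.
So PexQ is produced and active.
With repressor PexQ bound, *jalV* is not transcribed.
→ *jalV* is OFF in A.
Condition B:
Fuculose is absent, so VelJ is active.
cAMP is absent, so IrpA is inactive.
Required activator IrpA is absent, so *holK* is not transcribed.
So HolK is not produced.
Cu²⁺ is absent, so BexC is active.
With repressor BexC bound, *purC* is not transcribed.
So PurC is not produced.
Norleucine is present, so QilU is inactive.
Tagatose is present, so MibL is active.
Glyoxylate is absent, so HolU is active.
With repressor HolU bound, *oxaL* is not transcribed.
So OxaL is not produced.
With no repressor bound, *pexQ* is transcribed.
So PexQ is produced and active.
With repressor PexQ bound, *jalV* is not transcribed.
→ *jalV* is OFF in B.

neither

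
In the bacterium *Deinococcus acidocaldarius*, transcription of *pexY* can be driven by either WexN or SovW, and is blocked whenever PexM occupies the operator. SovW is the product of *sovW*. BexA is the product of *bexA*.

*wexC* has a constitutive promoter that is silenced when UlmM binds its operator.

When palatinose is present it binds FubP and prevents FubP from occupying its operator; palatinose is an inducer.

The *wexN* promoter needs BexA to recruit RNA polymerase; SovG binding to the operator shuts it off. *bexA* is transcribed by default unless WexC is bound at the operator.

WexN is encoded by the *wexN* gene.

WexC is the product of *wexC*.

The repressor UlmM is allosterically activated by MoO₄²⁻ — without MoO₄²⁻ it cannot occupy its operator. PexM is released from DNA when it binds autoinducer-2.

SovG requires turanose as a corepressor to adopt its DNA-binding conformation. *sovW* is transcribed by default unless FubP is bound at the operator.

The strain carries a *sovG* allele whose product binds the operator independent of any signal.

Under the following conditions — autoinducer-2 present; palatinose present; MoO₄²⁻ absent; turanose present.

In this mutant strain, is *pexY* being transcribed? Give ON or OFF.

ON

SovG is constitutively active in this strain.
MoO₄²⁻ is absent, so UlmM is inactive.
With no repressor bound, *wexC* is transcribed.
So WexC is produced and active.
With repressor WexC bound, *bexA* is not transcribed.
So BexA is not produced.
With repressor SovG bound, *wexN* is not transcribed.
So WexN is not produced.
Autoinducer-2 is present, so PexM is inactive.
Palatinose is present, so FubP is inactive.
With no repressor bound, *sovW* is transcribed.
So SovW is produced and active.
Activator SovW is present, so *pexY* is transcribed.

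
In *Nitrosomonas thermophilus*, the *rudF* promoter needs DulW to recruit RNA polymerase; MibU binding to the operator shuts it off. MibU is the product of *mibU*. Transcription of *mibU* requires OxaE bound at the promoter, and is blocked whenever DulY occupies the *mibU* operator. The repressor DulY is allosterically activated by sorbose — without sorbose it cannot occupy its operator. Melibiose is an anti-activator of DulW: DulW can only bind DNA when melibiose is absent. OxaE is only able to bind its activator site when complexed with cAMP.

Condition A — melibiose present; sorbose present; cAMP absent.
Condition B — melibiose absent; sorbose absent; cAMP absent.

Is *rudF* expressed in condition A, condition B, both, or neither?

Condition A:
Melibiose is present, so DulW is inactive.
Sorbose is present, so DulY is active.
cAMP is absent, so OxaE is inactive.
With repressor DulY bound, *mibU* is not transcribed.
So MibU is not produced.
Required activator DulW is absent, so *rudF* is not transcribed.
→ *rudF* is OFF in A.
Condition B:
Melibiose is absent, so DulW is active.
Sorbose is absent, so DulY is inactive.
cAMP is absent, so OxaE is inactive.
Required activator OxaE is absent, so *mibU* is not transcribed.
So MibU is not produced.
No repressor is bound and DulW is active, so *rudF* is transcribed.
→ *rudF* is ON in B.

B only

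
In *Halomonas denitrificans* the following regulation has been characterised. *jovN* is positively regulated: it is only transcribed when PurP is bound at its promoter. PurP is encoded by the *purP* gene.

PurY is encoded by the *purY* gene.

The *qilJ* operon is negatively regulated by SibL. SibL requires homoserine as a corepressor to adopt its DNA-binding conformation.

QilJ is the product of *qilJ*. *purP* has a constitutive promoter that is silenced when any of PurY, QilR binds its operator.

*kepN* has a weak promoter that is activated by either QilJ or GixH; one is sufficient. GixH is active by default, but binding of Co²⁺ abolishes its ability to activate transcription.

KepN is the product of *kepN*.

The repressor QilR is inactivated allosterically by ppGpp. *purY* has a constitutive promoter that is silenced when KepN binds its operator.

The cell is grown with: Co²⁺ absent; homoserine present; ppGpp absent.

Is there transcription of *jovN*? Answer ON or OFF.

Homoserine is present, so SibL is active.
With repressor SibL bound, *qilJ* is not transcribed.
So QilJ is not produced.
Co²⁺ is absent, so GixH is active.
Activator GixH is present, so *kepN* is transcribed.
So KepN is produced and active.
With repressor KepN bound, *purY* is not transcribed.
So PurY is not produced.
ppGpp is absent, so QilR is active.
With repressor QilR bound, *purP* is not transcribed.
So PurP is not produced.
Required activator PurP is absent, so *jovN* is not transcribed.

OFF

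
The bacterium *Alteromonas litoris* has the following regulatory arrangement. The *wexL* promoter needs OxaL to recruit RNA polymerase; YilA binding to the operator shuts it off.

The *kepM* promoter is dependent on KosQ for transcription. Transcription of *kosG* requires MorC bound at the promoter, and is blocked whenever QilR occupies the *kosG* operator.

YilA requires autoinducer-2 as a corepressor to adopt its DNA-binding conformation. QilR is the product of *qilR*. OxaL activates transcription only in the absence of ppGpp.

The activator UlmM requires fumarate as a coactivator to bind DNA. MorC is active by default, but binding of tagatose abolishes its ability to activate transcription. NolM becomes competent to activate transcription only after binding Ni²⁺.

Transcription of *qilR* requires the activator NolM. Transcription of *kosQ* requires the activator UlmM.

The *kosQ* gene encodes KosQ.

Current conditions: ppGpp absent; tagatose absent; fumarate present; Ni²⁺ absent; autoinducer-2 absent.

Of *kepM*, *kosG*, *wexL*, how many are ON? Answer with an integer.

3

Fumarate is present, so UlmM is active.
No repressor is bound and UlmM is active, so *kosQ* is transcribed.
So KosQ is produced and active.
No repressor is bound and KosQ is active, so *kepM* is transcribed.
→ *kepM* is ON.
Tagatose is absent, so MorC is active.
Ni²⁺ is absent, so NolM is inactive.
Required activator NolM is absent, so *qilR* is not transcribed.
So QilR is not produced.
No repressor is bound and MorC is active, so *kosG* is transcribed.
→ *kosG* is ON.
Autoinducer-2 is absent, so YilA is inactive.
ppGpp is absent, so OxaL is active.
No repressor is bound and OxaL is active, so *wexL* is transcribed.
→ *wexL* is ON.
3 of the 3 genes are transcribed.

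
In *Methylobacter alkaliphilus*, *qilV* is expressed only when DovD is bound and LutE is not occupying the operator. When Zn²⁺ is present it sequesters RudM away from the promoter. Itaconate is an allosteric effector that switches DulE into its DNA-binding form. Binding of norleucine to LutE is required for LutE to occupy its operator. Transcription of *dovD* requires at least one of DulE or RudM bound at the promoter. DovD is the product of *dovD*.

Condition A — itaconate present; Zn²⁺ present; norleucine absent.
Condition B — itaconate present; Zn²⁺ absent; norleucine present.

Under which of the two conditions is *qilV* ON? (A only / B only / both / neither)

Condition A:
Itaconate is present, so DulE is active.
Zn²⁺ is present, so RudM is inactive.
Activator DulE is present, so *dovD* is transcribed.
So DovD is produced and active.
Norleucine is absent, so LutE is inactive.
No repressor is bound and DovD is active, so *qilV* is transcribed.
→ *qilV* is ON in A.
Condition B:
Itaconate is present, so DulE is active.
Zn²⁺ is absent, so RudM is active.
Activator DulE is present, so *dovD* is transcribed.
So DovD is produced and active.
Norleucine is present, so LutE is active.
With repressor LutE bound, *qilV* is not transcribed.
→ *qilV* is OFF in B.

A only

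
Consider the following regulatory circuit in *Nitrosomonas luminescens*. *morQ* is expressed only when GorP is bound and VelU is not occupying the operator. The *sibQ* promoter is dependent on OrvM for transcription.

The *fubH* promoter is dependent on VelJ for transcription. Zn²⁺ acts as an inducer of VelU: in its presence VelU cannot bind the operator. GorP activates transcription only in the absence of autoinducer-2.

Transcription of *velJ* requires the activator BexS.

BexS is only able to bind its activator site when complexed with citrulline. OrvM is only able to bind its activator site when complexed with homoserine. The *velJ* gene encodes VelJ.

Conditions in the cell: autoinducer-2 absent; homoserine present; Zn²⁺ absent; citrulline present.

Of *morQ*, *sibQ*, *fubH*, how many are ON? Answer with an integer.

Zn²⁺ is absent, so VelU is active.
Autoinducer-2 is absent, so GorP is active.
With repressor VelU bound, *morQ* is not transcribed.
→ *morQ* is OFF.
Homoserine is present, so OrvM is active.
No repressor is bound and OrvM is active, so *sibQ* is transcribed.
→ *sibQ* is ON.
Citrulline is present, so BexS is active.
No repressor is bound and BexS is active, so *velJ* is transcribed.
So VelJ is produced and active.
No repressor is bound and VelJ is active, so *fubH* is transcribed.
→ *fubH* is ON.
2 of the 3 genes are transcribed.

2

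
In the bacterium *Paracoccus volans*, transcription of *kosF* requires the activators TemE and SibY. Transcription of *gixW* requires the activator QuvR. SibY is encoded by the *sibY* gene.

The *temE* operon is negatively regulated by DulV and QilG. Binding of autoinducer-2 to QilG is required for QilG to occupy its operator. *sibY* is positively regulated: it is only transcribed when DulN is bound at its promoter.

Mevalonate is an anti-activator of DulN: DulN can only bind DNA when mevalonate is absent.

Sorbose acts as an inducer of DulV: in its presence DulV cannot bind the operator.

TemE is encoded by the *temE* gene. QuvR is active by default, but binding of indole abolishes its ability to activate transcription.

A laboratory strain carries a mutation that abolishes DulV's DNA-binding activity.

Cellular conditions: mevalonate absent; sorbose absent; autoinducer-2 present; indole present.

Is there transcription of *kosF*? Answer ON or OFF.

DulV is non-functional in this strain, so it has no effect.
Autoinducer-2 is present, so QilG is active.
With repressor QilG bound, *temE* is not transcribed.
So TemE is not produced.
Mevalonate is absent, so DulN is active.
No repressor is bound and DulN is active, so *sibY* is transcribed.
So SibY is produced and active.
Required activator TemE is absent, so *kosF* is not transcribed.

OFF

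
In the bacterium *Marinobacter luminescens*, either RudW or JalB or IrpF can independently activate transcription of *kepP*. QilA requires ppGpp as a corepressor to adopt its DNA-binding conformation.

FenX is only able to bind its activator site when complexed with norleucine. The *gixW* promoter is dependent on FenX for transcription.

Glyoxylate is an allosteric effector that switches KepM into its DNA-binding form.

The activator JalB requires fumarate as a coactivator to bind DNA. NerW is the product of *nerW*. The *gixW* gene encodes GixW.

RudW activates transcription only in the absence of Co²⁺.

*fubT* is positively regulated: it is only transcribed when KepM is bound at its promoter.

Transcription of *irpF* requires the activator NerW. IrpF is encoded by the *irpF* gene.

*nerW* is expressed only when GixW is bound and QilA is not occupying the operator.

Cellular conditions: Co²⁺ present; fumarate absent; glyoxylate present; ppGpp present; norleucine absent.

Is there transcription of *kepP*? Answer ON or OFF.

OFF

Co²⁺ is present, so RudW is inactive.
Fumarate is absent, so JalB is inactive.
Norleucine is absent, so FenX is inactive.
Required activator FenX is absent, so *gixW* is not transcribed.
So GixW is not produced.
ppGpp is present, so QilA is active.
With repressor QilA bound, *nerW* is not transcribed.
So NerW is not produced.
Required activator NerW is absent, so *irpF* is not transcribed.
So IrpF is not produced.
No activator is available at the *kepP* promoter, so *kepP* is not transcribed.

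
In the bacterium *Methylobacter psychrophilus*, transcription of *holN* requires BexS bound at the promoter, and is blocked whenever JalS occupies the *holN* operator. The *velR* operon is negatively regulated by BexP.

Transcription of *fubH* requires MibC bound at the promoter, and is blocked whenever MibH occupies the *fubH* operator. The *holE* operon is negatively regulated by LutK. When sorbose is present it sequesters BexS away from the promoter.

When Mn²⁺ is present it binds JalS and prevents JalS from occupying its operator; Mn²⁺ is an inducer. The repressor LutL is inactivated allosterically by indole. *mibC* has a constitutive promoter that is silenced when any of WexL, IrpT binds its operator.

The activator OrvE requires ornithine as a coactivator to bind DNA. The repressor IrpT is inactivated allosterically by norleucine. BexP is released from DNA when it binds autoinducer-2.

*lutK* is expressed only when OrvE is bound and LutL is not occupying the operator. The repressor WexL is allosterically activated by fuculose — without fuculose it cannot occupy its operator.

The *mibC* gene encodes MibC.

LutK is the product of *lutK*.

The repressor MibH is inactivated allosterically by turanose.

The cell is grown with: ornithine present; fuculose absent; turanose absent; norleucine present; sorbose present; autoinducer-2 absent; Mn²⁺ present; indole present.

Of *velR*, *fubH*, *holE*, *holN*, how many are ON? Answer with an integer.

0

Autoinducer-2 is absent, so BexP is active.
With repressor BexP bound, *velR* is not transcribed.
→ *velR* is OFF.
Fuculose is absent, so WexL is inactive.
Norleucine is present, so IrpT is inactive.
With no repressor bound, *mibC* is transcribed.
So MibC is produced and active.
Turanose is absent, so MibH is active.
With repressor MibH bound, *fubH* is not transcribed.
→ *fubH* is OFF.
Ornithine is present, so OrvE is active.
Indole is present, so LutL is inactive.
No repressor is bound and OrvE is active, so *lutK* is transcribed.
So LutK is produced and active.
With repressor LutK bound, *holE* is not transcribed.
→ *holE* is OFF.
Sorbose is present, so BexS is inactive.
Mn²⁺ is present, so JalS is inactive.
Required activator BexS is absent, so *holN* is not transcribed.
→ *holN* is OFF.
0 of the 4 genes are transcribed.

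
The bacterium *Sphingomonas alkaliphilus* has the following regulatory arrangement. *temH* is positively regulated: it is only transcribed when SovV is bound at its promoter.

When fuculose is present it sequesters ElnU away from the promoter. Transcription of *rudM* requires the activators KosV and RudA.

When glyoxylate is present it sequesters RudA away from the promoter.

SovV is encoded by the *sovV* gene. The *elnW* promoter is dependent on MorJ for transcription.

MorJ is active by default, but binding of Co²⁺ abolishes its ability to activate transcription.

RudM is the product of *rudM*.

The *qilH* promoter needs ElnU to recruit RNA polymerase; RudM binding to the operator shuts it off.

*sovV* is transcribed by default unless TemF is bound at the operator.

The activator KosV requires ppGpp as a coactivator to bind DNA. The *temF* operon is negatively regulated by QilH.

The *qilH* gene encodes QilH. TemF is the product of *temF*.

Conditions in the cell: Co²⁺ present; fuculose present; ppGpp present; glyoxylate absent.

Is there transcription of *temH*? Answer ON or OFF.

OFF

ppGpp is present, so KosV is active.
Glyoxylate is absent, so RudA is active.
No repressor is bound and KosV and RudA are active, so *rudM* is transcribed.
So RudM is produced and active.
Fuculose is present, so ElnU is inactive.
With repressor RudM bound, *qilH* is not transcribed.
So QilH is not produced.
With no repressor bound, *temF* is transcribed.
So TemF is produced and active.
With repressor TemF bound, *sovV* is not transcribed.
So SovV is not produced.
Required activator SovV is absent, so *temH* is not transcribed.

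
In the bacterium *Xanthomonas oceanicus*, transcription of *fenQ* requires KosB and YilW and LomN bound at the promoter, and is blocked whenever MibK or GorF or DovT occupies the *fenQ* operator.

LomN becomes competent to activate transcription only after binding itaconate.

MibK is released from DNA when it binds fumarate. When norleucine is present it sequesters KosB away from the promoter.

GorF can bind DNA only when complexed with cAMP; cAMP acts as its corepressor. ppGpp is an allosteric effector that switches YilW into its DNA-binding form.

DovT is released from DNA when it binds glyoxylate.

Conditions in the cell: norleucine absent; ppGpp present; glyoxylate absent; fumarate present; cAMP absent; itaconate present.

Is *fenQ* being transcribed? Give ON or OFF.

Norleucine is absent, so KosB is active.
ppGpp is present, so YilW is active.
Itaconate is present, so LomN is active.
Fumarate is present, so MibK is inactive.
cAMP is absent, so GorF is inactive.
Glyoxylate is absent, so DovT is active.
With repressor DovT bound, *fenQ* is not transcribed.

OFF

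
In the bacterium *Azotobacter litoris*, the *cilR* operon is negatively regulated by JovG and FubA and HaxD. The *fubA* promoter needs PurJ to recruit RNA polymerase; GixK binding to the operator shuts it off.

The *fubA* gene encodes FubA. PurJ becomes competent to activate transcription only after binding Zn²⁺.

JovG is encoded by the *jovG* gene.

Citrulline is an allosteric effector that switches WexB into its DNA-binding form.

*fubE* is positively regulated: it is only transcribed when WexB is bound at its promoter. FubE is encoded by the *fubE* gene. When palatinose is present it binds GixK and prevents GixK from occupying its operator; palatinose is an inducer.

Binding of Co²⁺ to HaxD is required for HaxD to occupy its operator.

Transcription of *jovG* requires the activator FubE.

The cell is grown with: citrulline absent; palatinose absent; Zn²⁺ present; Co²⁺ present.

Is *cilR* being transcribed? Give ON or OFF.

OFF

Citrulline is absent, so WexB is inactive.
Required activator WexB is absent, so *fubE* is not transcribed.
So FubE is not produced.
Required activator FubE is absent, so *jovG* is not transcribed.
So JovG is not produced.
Palatinose is absent, so GixK is active.
Zn²⁺ is present, so PurJ is active.
With repressor GixK bound, *fubA* is not transcribed.
So FubA is not produced.
Co²⁺ is present, so HaxD is active.
With repressor HaxD bound, *cilR* is not transcribed.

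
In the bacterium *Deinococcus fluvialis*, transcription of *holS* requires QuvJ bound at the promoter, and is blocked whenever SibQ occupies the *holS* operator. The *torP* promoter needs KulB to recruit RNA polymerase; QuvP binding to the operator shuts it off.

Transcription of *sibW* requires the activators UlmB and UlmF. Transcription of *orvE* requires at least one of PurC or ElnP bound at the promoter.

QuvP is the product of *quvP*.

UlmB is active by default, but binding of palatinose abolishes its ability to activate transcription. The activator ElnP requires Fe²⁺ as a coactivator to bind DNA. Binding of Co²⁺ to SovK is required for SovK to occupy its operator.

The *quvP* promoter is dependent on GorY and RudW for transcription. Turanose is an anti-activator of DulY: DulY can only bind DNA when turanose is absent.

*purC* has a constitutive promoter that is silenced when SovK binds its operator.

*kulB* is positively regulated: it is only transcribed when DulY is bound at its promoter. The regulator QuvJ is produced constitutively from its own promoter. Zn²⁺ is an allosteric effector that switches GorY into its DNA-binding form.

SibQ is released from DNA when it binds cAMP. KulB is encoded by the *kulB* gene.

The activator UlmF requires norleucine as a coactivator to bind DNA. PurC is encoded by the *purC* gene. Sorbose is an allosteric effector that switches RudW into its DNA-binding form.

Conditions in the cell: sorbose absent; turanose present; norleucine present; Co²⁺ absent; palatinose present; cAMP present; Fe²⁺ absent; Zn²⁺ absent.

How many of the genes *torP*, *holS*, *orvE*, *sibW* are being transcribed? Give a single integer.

Zn²⁺ is absent, so GorY is inactive.
Sorbose is absent, so RudW is inactive.
Required activator GorY is absent, so *quvP* is not transcribed.
So QuvP is not produced.
Turanose is present, so DulY is inactive.
Required activator DulY is absent, so *kulB* is not transcribed.
So KulB is not produced.
Required activator KulB is absent, so *torP* is not transcribed.
→ *torP* is OFF.
QuvJ is produced constitutively and is active.
cAMP is present, so SibQ is inactive.
No repressor is bound and QuvJ is active, so *holS* is transcribed.
→ *holS* is ON.
Co²⁺ is absent, so SovK is inactive.
With no repressor bound, *purC* is transcribed.
So PurC is produced and active.
Fe²⁺ is absent, so ElnP is inactive.
Activator PurC is present, so *orvE* is transcribed.
→ *orvE* is ON.
Palatinose is present, so UlmB is inactive.
Norleucine is present, so UlmF is active.
Required activator UlmB is absent, so *sibW* is not transcribed.
→ *sibW* is OFF.
2 of the 4 genes are transcribed.

2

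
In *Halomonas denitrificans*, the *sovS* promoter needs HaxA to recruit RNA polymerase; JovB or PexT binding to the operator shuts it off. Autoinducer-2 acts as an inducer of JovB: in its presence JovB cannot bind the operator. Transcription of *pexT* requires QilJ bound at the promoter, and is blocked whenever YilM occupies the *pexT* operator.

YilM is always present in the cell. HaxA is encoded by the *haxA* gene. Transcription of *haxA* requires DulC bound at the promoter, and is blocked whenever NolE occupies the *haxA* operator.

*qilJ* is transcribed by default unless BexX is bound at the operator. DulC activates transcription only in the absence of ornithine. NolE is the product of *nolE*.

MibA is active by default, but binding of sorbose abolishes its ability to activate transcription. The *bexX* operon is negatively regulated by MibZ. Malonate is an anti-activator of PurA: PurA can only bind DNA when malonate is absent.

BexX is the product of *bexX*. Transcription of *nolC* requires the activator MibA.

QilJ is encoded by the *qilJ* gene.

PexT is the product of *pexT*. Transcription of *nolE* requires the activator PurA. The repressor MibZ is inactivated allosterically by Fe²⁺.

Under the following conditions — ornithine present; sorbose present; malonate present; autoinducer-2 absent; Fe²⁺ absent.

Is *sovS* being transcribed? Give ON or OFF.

Malonate is present, so PurA is inactive.
Required activator PurA is absent, so *nolE* is not transcribed.
So NolE is not produced.
Ornithine is present, so DulC is inactive.
Required activator DulC is absent, so *haxA* is not transcribed.
So HaxA is not produced.
Autoinducer-2 is absent, so JovB is active.
YilM is produced constitutively and is active.
Fe²⁺ is absent, so MibZ is active.
With repressor MibZ bound, *bexX* is not transcribed.
So BexX is not produced.
With no repressor bound, *qilJ* is transcribed.
So QilJ is produced and active.
With repressor YilM bound, *pexT* is not transcribed.
So PexT is not produced.
With repressor JovB bound, *sovS* is not transcribed.

OFF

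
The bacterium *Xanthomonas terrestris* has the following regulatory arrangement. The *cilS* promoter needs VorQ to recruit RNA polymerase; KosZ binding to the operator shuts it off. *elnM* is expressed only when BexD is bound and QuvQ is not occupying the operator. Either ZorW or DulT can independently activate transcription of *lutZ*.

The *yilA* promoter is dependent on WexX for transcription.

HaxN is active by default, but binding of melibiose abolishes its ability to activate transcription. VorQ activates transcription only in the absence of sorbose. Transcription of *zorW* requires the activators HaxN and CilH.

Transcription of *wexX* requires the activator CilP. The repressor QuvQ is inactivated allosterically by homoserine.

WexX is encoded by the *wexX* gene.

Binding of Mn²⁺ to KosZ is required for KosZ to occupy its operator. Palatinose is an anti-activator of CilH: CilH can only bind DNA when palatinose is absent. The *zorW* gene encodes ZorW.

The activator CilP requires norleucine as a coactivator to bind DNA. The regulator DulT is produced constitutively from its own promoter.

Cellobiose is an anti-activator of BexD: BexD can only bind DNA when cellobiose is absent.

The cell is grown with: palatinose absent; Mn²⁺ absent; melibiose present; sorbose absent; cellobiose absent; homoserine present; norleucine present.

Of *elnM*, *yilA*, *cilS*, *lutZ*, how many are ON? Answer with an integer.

4

Cellobiose is absent, so BexD is active.
Homoserine is present, so QuvQ is inactive.
No repressor is bound and BexD is active, so *elnM* is transcribed.
→ *elnM* is ON.
Norleucine is present, so CilP is active.
No repressor is bound and CilP is active, so *wexX* is transcribed.
So WexX is produced and active.
No repressor is bound and WexX is active, so *yilA* is transcribed.
→ *yilA* is ON.
Sorbose is absent, so VorQ is active.
Mn²⁺ is absent, so KosZ is inactive.
No repressor is bound and VorQ is active, so *cilS* is transcribed.
→ *cilS* is ON.
Melibiose is present, so HaxN is inactive.
Palatinose is absent, so CilH is active.
Required activator HaxN is absent, so *zorW* is not transcribed.
So ZorW is not produced.
DulT is produced constitutively and is active.
Activator DulT is present, so *lutZ* is transcribed.
→ *lutZ* is ON.
4 of the 4 genes are transcribed.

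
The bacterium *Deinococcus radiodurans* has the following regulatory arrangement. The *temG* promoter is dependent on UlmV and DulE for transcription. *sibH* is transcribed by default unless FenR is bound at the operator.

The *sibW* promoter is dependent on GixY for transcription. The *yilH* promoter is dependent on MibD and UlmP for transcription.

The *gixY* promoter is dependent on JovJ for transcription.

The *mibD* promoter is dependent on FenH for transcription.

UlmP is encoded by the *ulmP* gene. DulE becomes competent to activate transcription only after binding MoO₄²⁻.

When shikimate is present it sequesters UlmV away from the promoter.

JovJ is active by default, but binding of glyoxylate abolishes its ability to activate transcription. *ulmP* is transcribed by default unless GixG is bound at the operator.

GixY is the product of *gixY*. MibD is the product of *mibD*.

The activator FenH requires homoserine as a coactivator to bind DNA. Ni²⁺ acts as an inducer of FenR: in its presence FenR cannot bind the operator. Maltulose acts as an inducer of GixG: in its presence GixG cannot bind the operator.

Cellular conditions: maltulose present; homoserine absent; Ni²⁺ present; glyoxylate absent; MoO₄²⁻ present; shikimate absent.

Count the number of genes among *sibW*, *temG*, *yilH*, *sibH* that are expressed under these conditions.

Glyoxylate is absent, so JovJ is active.
No repressor is bound and JovJ is active, so *gixY* is transcribed.
So GixY is produced and active.
No repressor is bound and GixY is active, so *sibW* is transcribed.
→ *sibW* is ON.
Shikimate is absent, so UlmV is active.
MoO₄²⁻ is present, so DulE is active.
No repressor is bound and UlmV and DulE are active, so *temG* is transcribed.
→ *temG* is ON.
Homoserine is absent, so FenH is inactive.
Required activator FenH is absent, so *mibD* is not transcribed.
So MibD is not produced.
Maltulose is present, so GixG is inactive.
With no repressor bound, *ulmP* is transcribed.
So UlmP is produced and active.
Required activator MibD is absent, so *yilH* is not transcribed.
→ *yilH* is OFF.
Ni²⁺ is present, so FenR is inactive.
With no repressor bound, *sibH* is transcribed.
→ *sibH* is ON.
3 of the 4 genes are transcribed.

3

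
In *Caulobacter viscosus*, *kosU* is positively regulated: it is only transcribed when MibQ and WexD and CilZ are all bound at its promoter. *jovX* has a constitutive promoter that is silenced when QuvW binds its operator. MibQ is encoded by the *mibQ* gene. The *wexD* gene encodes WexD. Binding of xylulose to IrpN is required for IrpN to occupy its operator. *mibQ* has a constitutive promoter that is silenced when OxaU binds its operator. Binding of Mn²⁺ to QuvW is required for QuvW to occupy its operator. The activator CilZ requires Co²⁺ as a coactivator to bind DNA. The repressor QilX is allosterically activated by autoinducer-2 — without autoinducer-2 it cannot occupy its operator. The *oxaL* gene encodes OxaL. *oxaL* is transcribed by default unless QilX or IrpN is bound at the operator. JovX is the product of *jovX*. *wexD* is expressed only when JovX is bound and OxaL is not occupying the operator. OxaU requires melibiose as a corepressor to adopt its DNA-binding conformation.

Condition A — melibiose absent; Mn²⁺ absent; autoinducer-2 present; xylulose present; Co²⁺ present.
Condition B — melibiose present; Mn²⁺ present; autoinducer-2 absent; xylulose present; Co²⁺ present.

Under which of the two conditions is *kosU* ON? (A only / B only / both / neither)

A only

Condition A:
Melibiose is absent, so OxaU is inactive.
With no repressor bound, *mibQ* is transcribed.
So MibQ is produced and active.
Mn²⁺ is absent, so QuvW is inactive.
With no repressor bound, *jovX* is transcribed.
So JovX is produced and active.
Autoinducer-2 is present, so QilX is active.
Xylulose is present, so IrpN is active.
With repressor QilX bound, *oxaL* is not transcribed.
So OxaL is not produced.
No repressor is bound and JovX is active, so *wexD* is transcribed.
So WexD is produced and active.
Co²⁺ is present, so CilZ is active.
No repressor is bound and MibQ and WexD and CilZ are active, so *kosU* is transcribed.
→ *kosU* is ON in A.
Condition B:
Melibiose is present, so OxaU is active.
With repressor OxaU bound, *mibQ* is not transcribed.
So MibQ is not produced.
Mn²⁺ is present, so QuvW is active.
With repressor QuvW bound, *jovX* is not transcribed.
So JovX is not produced.
Autoinducer-2 is absent, so QilX is inactive.
Xylulose is present, so IrpN is active.
With repressor IrpN bound, *oxaL* is not transcribed.
So OxaL is not produced.
Required activator JovX is absent, so *wexD* is not transcribed.
So WexD is not produced.
Co²⁺ is present, so CilZ is active.
Required activator MibQ is absent, so *kosU* is not transcribed.
→ *kosU* is OFF in B.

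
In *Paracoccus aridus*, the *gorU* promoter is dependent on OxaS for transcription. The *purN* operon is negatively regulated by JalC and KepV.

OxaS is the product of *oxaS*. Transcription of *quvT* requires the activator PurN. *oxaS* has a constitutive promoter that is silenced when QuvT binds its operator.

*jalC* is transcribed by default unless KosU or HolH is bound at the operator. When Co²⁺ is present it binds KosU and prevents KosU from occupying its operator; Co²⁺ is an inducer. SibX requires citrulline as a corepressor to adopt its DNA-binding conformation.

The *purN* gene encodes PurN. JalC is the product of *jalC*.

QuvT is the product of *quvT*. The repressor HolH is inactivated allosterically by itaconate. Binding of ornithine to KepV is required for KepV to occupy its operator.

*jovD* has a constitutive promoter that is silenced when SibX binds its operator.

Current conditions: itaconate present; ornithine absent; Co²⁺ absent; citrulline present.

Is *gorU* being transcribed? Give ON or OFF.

Co²⁺ is absent, so KosU is active.
Itaconate is present, so HolH is inactive.
With repressor KosU bound, *jalC* is not transcribed.
So JalC is not produced.
Ornithine is absent, so KepV is inactive.
With no repressor bound, *purN* is transcribed.
So PurN is produced and active.
No repressor is bound and PurN is active, so *quvT* is transcribed.
So QuvT is produced and active.
With repressor QuvT bound, *oxaS* is not transcribed.
So OxaS is not produced.
Required activator OxaS is absent, so *gorU* is not transcribed.

OFF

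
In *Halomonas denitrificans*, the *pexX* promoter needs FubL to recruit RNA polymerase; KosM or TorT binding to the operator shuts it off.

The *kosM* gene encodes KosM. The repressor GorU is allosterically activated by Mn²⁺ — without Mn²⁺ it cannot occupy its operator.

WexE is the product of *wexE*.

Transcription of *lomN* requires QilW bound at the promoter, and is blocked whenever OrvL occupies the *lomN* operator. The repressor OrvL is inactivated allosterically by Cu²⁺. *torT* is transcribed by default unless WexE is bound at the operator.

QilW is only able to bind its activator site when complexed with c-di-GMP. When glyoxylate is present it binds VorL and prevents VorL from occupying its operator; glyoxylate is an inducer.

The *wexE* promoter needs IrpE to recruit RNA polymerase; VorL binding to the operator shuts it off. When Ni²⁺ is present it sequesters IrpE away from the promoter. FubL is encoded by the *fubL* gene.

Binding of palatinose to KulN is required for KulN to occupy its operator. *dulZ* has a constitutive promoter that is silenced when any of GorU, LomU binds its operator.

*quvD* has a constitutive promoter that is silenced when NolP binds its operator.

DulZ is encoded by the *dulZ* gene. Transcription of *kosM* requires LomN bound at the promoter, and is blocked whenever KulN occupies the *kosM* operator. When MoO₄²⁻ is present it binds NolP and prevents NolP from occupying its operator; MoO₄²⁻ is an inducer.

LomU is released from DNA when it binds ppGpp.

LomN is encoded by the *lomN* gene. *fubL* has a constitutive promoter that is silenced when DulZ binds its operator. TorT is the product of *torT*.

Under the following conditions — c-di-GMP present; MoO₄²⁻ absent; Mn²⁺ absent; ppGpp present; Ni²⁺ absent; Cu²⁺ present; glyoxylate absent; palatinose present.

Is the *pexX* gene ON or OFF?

OFF

Cu²⁺ is present, so OrvL is inactive.
c-di-GMP is present, so QilW is active.
No repressor is bound and QilW is active, so *lomN* is transcribed.
So LomN is produced and active.
Palatinose is present, so KulN is active.
With repressor KulN bound, *kosM* is not transcribed.
So KosM is not produced.
Mn²⁺ is absent, so GorU is inactive.
ppGpp is present, so LomU is inactive.
With no repressor bound, *dulZ* is transcribed.
So DulZ is produced and active.
With repressor DulZ bound, *fubL* is not transcribed.
So FubL is not produced.
Ni²⁺ is absent, so IrpE is active.
Glyoxylate is absent, so VorL is active.
With repressor VorL bound, *wexE* is not transcribed.
So WexE is not produced.
With no repressor bound, *torT* is transcribed.
So TorT is produced and active.
With repressor TorT bound, *pexX* is not transcribed.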